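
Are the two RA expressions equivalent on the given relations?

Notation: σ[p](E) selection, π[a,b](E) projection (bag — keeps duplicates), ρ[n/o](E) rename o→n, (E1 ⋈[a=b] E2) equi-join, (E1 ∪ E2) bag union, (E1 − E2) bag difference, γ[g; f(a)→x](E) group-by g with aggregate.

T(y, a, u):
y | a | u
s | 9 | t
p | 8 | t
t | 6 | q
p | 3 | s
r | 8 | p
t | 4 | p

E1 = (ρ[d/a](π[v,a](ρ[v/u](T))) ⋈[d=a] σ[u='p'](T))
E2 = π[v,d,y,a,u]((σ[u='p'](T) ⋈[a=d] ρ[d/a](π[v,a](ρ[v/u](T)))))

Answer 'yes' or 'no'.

E1 row counts bottom-up:
  T → 6
  ρ[v/u](T) → 6
  π[v,a](ρ[v/u](T)) → 6
  ρ[d/a](π[v,a](ρ[v/u](T))) → 6
  T → 6
  σ[u='p'](T) → 2
  (ρ[d/a](π[v,a](ρ[v/u](T))) ⋈[d=a] σ[u='p'](T)) → 3
E2 row counts bottom-up:
  T → 6
  σ[u='p'](T) → 2
  T → 6
  ρ[v/u](T) → 6
  π[v,a](ρ[v/u](T)) → 6
  ρ[d/a](π[v,a](ρ[v/u](T))) → 6
  (σ[u='p'](T) ⋈[a=d] ρ[d/a](π[v,a](ρ[v/u](T)))) → 3
  π[v,d,y,a,u]((σ[u='p'](T) ⋈[a=d] ρ[d/a](π[v,a](ρ[v/u](T))))) → 3

E1 and E2 produce the same multiset:
v | d | y | a | u
p | 4 | t | 4 | p
p | 8 | r | 8 | p
t | 8 | r | 8 | p

yes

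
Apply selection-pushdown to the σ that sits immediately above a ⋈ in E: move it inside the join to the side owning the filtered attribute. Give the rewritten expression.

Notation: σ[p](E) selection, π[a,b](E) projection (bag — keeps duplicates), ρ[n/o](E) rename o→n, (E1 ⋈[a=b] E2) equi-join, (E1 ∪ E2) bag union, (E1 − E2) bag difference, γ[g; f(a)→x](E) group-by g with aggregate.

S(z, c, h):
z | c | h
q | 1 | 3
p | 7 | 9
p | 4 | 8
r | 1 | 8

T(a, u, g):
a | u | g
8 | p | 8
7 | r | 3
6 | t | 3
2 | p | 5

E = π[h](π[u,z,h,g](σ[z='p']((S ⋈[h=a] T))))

σ filters on z, owned by the left side.
E' = π[h](π[u,z,h,g]((σ[z='p'](S) ⋈[h=a] T)))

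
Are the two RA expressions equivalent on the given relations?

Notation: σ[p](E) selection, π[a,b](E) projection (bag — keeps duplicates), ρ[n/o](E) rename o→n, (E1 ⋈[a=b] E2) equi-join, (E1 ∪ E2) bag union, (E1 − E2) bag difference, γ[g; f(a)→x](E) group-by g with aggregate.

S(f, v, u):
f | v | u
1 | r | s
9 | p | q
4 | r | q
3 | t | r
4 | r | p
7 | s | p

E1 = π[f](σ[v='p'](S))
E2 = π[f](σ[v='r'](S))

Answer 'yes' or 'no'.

E1 row counts bottom-up:
  S → 6
  σ[v='p'](S) → 1
  π[f](σ[v='p'](S)) → 1
E2 row counts bottom-up:
  S → 6
  σ[v='r'](S) → 3
  π[f](σ[v='r'](S)) → 3

E1 result:
f
9
E2 result:
f
1
4
4
Witness: (1,) appears 0× in E1 but 1× in E2.

no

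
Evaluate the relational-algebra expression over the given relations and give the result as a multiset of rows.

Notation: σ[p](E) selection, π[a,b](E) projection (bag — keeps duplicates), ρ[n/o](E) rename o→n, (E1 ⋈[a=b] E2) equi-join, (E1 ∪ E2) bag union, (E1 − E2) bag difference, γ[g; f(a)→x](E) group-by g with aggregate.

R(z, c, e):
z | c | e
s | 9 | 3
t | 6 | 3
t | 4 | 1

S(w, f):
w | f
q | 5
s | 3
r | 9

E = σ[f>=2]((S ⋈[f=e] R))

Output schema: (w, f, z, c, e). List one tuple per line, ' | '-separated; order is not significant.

Stepwise |·|:
  S → 3
  R → 3
  (S ⋈[f=e] R) → 2
  σ[f>=2]((S ⋈[f=e] R)) → 2

== RESULT ==
w | f | z | c | e
s | 3 | s | 9 | 3
s | 3 | t | 6 | 3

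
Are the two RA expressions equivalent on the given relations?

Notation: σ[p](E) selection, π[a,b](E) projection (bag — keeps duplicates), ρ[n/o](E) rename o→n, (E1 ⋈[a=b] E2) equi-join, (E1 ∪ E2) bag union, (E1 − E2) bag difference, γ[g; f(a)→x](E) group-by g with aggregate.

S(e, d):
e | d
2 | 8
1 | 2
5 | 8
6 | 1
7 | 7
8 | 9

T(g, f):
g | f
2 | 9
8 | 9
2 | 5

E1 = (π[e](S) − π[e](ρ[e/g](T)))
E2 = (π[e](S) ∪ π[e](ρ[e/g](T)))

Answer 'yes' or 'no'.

E1 subexpression sizes:
  S → 6
  π[e](S) → 6
  T → 3
  ρ[e/g](T) → 3
  π[e](ρ[e/g](T)) → 3
  (π[e](S) − π[e](ρ[e/g](T))) → 4
E2 subexpression sizes:
  S → 6
  π[e](S) → 6
  T → 3
  ρ[e/g](T) → 3
  π[e](ρ[e/g](T)) → 3
  (π[e](S) ∪ π[e](ρ[e/g](T))) → 9

E1 result:
e
1
5
6
7
E2 result:
e
1
2
2
2
5
6
7
8
8
Witness: (2,) appears 0× in E1 but 3× in E2.

no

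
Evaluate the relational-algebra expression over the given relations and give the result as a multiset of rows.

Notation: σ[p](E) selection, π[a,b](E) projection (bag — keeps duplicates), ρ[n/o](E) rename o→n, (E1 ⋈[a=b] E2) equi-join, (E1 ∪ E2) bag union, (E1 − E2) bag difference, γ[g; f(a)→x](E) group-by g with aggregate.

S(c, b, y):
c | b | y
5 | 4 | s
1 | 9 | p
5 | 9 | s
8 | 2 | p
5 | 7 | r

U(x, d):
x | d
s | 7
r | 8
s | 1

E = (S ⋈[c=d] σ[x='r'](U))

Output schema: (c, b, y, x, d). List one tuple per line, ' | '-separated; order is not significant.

Stepwise |·|:
  S → 5
  U → 3
  σ[x='r'](U) → 1
  (S ⋈[c=d] σ[x='r'](U)) → 1

== RESULT ==
c | b | y | x | d
8 | 2 | p | r | 8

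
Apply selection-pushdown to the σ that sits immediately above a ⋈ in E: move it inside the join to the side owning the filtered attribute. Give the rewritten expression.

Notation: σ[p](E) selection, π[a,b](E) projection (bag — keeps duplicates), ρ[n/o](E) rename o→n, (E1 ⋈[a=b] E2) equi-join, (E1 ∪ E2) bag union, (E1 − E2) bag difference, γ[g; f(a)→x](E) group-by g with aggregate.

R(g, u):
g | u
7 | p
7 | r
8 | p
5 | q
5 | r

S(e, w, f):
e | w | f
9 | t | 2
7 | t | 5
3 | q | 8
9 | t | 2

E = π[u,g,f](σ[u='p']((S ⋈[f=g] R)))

σ filters on u, owned by the right side.
E' = π[u,g,f]((S ⋈[f=g] σ[u='p'](R)))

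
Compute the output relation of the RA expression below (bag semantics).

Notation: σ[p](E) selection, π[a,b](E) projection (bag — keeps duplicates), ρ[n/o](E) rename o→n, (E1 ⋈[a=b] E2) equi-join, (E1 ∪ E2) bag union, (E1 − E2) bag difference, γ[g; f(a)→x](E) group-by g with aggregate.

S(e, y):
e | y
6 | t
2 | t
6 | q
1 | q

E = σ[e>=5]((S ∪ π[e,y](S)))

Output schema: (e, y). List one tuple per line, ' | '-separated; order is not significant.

Stepwise |·|:
  S → 4
  S → 4
  π[e,y](S) → 4
  (S ∪ π[e,y](S)) → 8
  σ[e>=5]((S ∪ π[e,y](S))) → 4

== RESULT ==
e | y
6 | q
6 | q
6 | t
6 | t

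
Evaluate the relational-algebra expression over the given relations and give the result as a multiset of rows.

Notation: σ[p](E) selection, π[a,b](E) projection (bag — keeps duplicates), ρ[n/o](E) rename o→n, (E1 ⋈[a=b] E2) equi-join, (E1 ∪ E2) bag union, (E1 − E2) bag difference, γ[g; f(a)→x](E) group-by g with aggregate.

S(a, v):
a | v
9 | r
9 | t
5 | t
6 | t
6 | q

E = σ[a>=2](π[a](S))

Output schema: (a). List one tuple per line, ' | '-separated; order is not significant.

Subexpression sizes:
  S → 5
  π[a](S) → 5
  σ[a>=2](π[a](S)) → 5

== RESULT ==
a
5
6
6
9
9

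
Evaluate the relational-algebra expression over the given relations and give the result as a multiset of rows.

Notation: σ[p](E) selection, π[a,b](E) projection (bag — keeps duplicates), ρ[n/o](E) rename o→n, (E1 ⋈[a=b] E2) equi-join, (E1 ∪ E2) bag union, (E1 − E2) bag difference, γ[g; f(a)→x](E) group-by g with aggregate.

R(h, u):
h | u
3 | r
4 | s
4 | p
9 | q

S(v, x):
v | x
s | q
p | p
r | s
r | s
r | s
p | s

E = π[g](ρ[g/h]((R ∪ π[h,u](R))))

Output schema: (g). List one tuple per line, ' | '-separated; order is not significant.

Subexpression sizes:
  R → 4
  R → 4
  π[h,u](R) → 4
  (R ∪ π[h,u](R)) → 8
  ρ[g/h]((R ∪ π[h,u](R))) → 8
  π[g](ρ[g/h]((R ∪ π[h,u](R)))) → 8

== RESULT ==
g
3
3
4
4
4
4
9
9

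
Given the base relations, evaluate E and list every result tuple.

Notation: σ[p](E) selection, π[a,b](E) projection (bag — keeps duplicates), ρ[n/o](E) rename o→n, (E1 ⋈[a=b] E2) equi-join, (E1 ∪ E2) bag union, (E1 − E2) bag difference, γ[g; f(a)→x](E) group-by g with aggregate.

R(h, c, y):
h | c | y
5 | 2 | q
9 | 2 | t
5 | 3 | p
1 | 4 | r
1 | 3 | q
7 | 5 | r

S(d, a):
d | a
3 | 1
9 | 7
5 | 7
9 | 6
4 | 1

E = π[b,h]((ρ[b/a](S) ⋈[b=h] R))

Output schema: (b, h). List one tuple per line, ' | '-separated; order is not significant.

Subexpression sizes:
  S → 5
  ρ[b/a](S) → 5
  R → 6
  (ρ[b/a](S) ⋈[b=h] R) → 6
  π[b,h]((ρ[b/a](S) ⋈[b=h] R)) → 6

== RESULT ==
b | h
1 | 1
1 | 1
1 | 1
1 | 1
7 | 7
7 | 7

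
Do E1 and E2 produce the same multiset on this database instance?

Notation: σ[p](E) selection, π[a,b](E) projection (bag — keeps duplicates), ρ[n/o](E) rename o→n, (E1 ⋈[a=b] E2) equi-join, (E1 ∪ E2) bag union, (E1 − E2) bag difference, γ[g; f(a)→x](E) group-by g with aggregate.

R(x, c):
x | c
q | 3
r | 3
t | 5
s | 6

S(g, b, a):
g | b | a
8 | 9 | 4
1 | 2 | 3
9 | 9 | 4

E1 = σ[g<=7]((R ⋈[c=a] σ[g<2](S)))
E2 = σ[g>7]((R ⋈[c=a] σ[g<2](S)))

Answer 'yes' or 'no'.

E1 row counts bottom-up:
  R → 4
  S → 3
  σ[g<2](S) → 1
  (R ⋈[c=a] σ[g<2](S)) → 2
  σ[g<=7]((R ⋈[c=a] σ[g<2](S))) → 2
E2 row counts bottom-up:
  R → 4
  S → 3
  σ[g<2](S) → 1
  (R ⋈[c=a] σ[g<2](S)) → 2
  σ[g>7]((R ⋈[c=a] σ[g<2](S))) → 0

E1 result:
x | c | g | b | a
q | 3 | 1 | 2 | 3
r | 3 | 1 | 2 | 3
E2 result:
x | c | g | b | a
(0 rows)
Witness: ('q', 3, 1, 2, 3) appears 1× in E1 but 0× in E2.

no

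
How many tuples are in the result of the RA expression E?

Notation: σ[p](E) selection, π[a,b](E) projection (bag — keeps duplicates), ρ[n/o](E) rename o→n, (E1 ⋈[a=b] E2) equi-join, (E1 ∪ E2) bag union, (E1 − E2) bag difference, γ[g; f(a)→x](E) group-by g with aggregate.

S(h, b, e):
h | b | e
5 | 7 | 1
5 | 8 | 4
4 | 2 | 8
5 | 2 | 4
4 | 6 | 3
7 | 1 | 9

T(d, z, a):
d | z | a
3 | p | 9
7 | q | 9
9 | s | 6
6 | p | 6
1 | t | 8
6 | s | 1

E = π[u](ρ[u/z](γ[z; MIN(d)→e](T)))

Row counts bottom-up:
  T → 6
  γ[z; MIN(d)→e](T) → 4
  ρ[u/z](γ[z; MIN(d)→e](T)) → 4
  π[u](ρ[u/z](γ[z; MIN(d)→e](T))) → 4

|E| = 4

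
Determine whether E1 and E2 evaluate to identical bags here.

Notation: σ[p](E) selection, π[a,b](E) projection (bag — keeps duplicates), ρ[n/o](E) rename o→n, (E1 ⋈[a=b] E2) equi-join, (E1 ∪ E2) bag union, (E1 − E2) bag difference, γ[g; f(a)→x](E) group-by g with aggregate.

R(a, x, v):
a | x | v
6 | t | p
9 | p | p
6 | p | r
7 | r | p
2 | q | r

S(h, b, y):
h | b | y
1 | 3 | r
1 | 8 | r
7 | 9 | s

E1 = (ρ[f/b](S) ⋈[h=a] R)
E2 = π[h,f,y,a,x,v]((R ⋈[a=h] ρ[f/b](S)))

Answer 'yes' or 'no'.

E1 row counts bottom-up:
  S → 3
  ρ[f/b](S) → 3
  R → 5
  (ρ[f/b](S) ⋈[h=a] R) → 1
E2 row counts bottom-up:
  R → 5
  S → 3
  ρ[f/b](S) → 3
  (R ⋈[a=h] ρ[f/b](S)) → 1
  π[h,f,y,a,x,v]((R ⋈[a=h] ρ[f/b](S))) → 1

E1 and E2 produce the same multiset:
h | f | y | a | x | v
7 | 9 | s | 7 | r | p

yes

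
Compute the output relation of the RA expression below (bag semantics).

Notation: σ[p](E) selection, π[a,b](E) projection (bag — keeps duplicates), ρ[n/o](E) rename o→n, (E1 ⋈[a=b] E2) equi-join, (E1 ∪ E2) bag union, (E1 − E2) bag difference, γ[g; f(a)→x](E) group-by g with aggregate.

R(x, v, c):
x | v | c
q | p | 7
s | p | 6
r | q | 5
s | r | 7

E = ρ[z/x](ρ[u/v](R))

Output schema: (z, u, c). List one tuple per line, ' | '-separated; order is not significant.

Per-node cardinality:
  R → 4
  ρ[u/v](R) → 4
  ρ[z/x](ρ[u/v](R)) → 4

== RESULT ==
z | u | c
q | p | 7
r | q | 5
s | p | 6
s | r | 7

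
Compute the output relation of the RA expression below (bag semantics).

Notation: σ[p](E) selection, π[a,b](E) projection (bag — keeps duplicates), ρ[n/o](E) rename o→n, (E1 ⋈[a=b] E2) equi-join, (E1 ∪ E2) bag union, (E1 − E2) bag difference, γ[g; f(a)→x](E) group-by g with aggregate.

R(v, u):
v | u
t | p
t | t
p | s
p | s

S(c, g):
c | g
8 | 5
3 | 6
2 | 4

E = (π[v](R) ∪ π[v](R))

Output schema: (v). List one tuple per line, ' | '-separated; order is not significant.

Subexpression sizes:
  R → 4
  π[v](R) → 4
  R → 4
  π[v](R) → 4
  (π[v](R) ∪ π[v](R)) → 8

== RESULT ==
v
p
p
p
p
t
t
t
t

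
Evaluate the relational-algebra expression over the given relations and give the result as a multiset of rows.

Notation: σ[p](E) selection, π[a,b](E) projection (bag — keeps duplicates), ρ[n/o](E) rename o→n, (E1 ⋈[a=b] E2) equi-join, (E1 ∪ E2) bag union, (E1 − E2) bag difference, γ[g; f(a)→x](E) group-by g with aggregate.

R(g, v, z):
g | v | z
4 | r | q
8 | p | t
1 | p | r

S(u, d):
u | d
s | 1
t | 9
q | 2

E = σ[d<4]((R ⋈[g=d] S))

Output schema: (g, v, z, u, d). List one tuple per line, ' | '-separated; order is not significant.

Subexpression sizes:
  R → 3
  S → 3
  (R ⋈[g=d] S) → 1
  σ[d<4]((R ⋈[g=d] S)) → 1

== RESULT ==
g | v | z | u | d
1 | p | r | s | 1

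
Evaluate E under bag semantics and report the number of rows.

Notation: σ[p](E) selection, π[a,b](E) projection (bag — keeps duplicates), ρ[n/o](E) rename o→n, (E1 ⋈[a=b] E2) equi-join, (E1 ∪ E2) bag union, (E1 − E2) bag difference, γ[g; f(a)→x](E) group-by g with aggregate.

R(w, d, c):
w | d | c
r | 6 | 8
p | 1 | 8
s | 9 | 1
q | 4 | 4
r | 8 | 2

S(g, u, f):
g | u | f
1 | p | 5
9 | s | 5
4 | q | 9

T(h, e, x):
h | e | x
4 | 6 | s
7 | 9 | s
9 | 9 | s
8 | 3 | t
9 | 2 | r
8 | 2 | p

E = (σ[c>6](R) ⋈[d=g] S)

Row counts bottom-up:
  R → 5
  σ[c>6](R) → 2
  S → 3
  (σ[c>6](R) ⋈[d=g] S) → 1

|E| = 1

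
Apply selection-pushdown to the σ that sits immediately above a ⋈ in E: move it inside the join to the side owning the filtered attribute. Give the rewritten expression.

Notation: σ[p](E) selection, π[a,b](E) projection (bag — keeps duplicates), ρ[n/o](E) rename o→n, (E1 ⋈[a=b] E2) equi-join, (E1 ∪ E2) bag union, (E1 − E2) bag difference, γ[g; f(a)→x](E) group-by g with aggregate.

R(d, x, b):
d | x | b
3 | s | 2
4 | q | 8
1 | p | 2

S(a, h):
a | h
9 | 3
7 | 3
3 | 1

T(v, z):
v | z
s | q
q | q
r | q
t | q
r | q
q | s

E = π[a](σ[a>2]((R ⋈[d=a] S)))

σ filters on a, owned by the right side.
E' = π[a]((R ⋈[d=a] σ[a>2](S)))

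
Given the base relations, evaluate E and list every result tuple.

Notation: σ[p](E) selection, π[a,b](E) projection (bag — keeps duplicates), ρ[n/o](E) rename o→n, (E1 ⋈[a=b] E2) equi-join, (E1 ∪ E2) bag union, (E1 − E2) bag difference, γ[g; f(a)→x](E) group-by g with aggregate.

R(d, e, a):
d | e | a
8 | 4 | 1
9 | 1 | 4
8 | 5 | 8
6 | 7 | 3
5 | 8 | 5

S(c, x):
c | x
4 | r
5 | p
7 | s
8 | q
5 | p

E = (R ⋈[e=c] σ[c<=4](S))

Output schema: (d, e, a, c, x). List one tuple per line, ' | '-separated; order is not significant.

Subexpression sizes:
  R → 5
  S → 5
  σ[c<=4](S) → 1
  (R ⋈[e=c] σ[c<=4](S)) → 1

== RESULT ==
d | e | a | c | x
8 | 4 | 1 | 4 | r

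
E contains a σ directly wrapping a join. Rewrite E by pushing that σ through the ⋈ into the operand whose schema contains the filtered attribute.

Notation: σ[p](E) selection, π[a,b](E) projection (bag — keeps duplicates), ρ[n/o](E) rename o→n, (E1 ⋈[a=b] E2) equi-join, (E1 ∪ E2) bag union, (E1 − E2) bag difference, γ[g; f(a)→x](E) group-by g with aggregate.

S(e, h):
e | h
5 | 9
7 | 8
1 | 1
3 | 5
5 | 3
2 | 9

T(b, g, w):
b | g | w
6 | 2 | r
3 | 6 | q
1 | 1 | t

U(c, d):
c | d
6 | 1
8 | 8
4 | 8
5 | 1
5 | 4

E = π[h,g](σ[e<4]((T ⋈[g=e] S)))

σ filters on e, owned by the right side.
E' = π[h,g]((T ⋈[g=e] σ[e<4](S)))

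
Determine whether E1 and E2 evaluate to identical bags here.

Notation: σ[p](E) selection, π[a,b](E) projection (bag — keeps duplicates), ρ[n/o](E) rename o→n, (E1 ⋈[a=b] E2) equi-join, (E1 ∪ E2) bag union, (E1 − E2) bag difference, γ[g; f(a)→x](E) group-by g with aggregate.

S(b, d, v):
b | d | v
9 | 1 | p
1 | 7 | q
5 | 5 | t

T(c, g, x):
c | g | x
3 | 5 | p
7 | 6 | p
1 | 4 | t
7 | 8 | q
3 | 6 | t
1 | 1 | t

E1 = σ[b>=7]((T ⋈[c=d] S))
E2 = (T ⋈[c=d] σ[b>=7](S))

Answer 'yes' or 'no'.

E1 per-node cardinality:
  T → 6
  S → 3
  (T ⋈[c=d] S) → 4
  σ[b>=7]((T ⋈[c=d] S)) → 2
E2 per-node cardinality:
  T → 6
  S → 3
  σ[b>=7](S) → 1
  (T ⋈[c=d] σ[b>=7](S)) → 2

E1 and E2 produce the same multiset:
c | g | x | b | d | v
1 | 1 | t | 9 | 1 | p
1 | 4 | t | 9 | 1 | p

yes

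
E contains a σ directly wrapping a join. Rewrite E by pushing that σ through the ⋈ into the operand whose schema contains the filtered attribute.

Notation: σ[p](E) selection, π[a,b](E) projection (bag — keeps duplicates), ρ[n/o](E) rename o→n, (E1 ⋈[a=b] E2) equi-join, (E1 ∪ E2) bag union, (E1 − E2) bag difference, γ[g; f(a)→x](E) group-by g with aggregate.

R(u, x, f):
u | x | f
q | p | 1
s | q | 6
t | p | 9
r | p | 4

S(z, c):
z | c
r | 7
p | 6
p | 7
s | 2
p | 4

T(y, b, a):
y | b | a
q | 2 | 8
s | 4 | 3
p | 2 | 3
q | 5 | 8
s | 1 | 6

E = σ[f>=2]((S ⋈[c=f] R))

σ filters on f, owned by the right side.
E' = (S ⋈[c=f] σ[f>=2](R))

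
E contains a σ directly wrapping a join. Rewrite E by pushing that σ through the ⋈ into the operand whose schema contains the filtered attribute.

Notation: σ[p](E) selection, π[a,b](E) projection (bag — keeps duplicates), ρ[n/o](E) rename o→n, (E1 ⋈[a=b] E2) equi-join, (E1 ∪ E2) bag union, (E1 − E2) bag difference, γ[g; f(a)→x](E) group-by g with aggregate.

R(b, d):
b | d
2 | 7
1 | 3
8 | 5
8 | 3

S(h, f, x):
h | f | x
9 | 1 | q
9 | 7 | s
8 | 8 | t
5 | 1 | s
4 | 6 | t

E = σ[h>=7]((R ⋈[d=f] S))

σ filters on h, owned by the right side.
E' = (R ⋈[d=f] σ[h>=7](S))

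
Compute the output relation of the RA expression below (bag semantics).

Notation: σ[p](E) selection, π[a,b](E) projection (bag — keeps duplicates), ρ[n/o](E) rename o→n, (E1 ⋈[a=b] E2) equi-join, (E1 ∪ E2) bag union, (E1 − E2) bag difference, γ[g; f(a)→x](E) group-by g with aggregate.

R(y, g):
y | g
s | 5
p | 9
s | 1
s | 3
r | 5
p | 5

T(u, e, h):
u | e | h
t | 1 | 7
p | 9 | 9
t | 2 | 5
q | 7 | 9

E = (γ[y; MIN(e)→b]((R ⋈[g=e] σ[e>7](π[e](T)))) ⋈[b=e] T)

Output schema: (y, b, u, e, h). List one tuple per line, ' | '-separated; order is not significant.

Stepwise |·|:
  R → 6
  T → 4
  π[e](T) → 4
  σ[e>7](π[e](T)) → 1
  (R ⋈[g=e] σ[e>7](π[e](T))) → 1
  γ[y; MIN(e)→b]((R ⋈[g=e] σ[e>7](π[e](T)))) → 1
  T → 4
  (γ[y; MIN(e)→b]((R ⋈[g=e] σ[e>7](π[e](T)))) ⋈[b=e] T) → 1

== RESULT ==
y | b | u | e | h
p | 9 | p | 9 | 9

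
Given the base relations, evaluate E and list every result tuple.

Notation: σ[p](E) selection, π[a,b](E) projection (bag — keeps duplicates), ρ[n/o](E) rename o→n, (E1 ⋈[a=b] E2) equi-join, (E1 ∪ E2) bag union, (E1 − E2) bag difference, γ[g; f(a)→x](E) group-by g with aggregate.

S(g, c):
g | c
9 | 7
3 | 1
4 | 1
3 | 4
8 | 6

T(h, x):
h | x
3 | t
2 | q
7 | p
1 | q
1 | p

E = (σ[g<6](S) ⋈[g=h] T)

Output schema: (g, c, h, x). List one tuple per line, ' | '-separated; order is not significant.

Stepwise |·|:
  S → 5
  σ[g<6](S) → 3
  T → 5
  (σ[g<6](S) ⋈[g=h] T) → 2

== RESULT ==
g | c | h | x
3 | 1 | 3 | t
3 | 4 | 3 | t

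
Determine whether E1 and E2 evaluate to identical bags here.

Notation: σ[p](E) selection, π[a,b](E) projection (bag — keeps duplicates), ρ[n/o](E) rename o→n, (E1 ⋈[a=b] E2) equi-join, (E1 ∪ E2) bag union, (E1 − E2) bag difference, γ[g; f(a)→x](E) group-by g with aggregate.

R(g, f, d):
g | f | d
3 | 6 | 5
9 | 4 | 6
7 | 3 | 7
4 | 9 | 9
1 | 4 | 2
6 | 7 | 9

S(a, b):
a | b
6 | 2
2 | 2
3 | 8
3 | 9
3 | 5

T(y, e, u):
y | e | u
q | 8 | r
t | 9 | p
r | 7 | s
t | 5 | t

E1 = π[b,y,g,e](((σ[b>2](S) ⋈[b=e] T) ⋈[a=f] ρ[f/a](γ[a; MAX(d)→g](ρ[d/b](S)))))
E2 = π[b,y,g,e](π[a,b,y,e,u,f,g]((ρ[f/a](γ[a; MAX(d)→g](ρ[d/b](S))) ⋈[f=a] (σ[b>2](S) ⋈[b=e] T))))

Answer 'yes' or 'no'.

E1 stepwise |·|:
  S → 5
  σ[b>2](S) → 3
  T → 4
  (σ[b>2](S) ⋈[b=e] T) → 3
  S → 5
  ρ[d/b](S) → 5
  γ[a; MAX(d)→g](ρ[d/b](S)) → 3
  ρ[f/a](γ[a; MAX(d)→g](ρ[d/b](S))) → 3
  ((σ[b>2](S) ⋈[b=e] T) ⋈[a=f] ρ[f/a](γ[a; MAX(d)→g](ρ[d/b](S)))) → 3
  π[b,y,g,e](((σ[b>2](S) ⋈[b=e] T) ⋈[a=f] ρ[f/a](γ[a; MAX(d)→g](ρ[d/b](S))))) → 3
E2 stepwise |·|:
  S → 5
  ρ[d/b](S) → 5
  γ[a; MAX(d)→g](ρ[d/b](S)) → 3
  ρ[f/a](γ[a; MAX(d)→g](ρ[d/b](S))) → 3
  S → 5
  σ[b>2](S) → 3
  T → 4
  (σ[b>2](S) ⋈[b=e] T) → 3
  (ρ[f/a](γ[a; MAX(d)→g](ρ[d/b](S))) ⋈[f=a] (σ[b>2](S) ⋈[b=e] T)) → 3
  π[a,b,y,e,u,f,g]((ρ[f/a](γ[a; MAX(d)→g](ρ[d/b](S))) ⋈[f=a] (σ[b>2](S) ⋈[b=e] T))) → 3
  π[b,y,g,e](π[a,b,y,e,u,f,g]((ρ[f/a](γ[a; MAX(d)→g](ρ[d/b](S))) ⋈[f=a] (σ[b>2](S) ⋈[b=e] T)))) → 3

E1 and E2 produce the same multiset:
b | y | g | e
5 | t | 9 | 5
8 | q | 9 | 8
9 | t | 9 | 9

yes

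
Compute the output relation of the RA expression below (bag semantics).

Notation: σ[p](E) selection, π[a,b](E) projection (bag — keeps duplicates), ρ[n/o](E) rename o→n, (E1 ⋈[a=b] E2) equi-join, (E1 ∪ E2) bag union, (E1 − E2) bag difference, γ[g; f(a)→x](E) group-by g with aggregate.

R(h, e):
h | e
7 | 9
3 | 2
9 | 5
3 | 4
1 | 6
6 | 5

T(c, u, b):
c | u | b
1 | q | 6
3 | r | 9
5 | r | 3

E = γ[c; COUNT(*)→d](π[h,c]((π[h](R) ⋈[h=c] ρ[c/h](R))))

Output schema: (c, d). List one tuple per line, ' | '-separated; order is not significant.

Row counts bottom-up:
  R → 6
  π[h](R) → 6
  R → 6
  ρ[c/h](R) → 6
  (π[h](R) ⋈[h=c] ρ[c/h](R)) → 8
  π[h,c]((π[h](R) ⋈[h=c] ρ[c/h](R))) → 8
  γ[c; COUNT(*)→d](π[h,c]((π[h](R) ⋈[h=c] ρ[c/h](R)))) → 5

== RESULT ==
c | d
1 | 1
3 | 4
6 | 1
7 | 1
9 | 1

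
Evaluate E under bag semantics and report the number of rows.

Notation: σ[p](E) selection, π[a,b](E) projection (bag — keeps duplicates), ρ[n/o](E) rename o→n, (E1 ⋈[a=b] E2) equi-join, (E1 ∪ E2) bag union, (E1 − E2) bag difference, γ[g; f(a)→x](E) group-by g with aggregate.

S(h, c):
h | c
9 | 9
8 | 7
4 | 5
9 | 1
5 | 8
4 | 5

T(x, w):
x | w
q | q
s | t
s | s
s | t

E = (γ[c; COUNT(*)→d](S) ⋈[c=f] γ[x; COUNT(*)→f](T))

Subexpression sizes:
  S → 6
  γ[c; COUNT(*)→d](S) → 5
  T → 4
  γ[x; COUNT(*)→f](T) → 2
  (γ[c; COUNT(*)→d](S) ⋈[c=f] γ[x; COUNT(*)→f](T)) → 1

|E| = 1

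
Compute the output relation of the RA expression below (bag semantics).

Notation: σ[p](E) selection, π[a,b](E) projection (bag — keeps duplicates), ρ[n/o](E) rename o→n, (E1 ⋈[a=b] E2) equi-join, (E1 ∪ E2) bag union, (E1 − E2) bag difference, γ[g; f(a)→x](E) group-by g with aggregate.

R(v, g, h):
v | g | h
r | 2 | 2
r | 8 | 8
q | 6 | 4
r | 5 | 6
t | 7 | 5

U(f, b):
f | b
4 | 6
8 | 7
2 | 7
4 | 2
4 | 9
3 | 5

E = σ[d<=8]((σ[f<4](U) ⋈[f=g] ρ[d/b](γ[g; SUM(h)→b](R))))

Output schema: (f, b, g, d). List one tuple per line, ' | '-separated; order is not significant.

Row counts bottom-up:
  U → 6
  σ[f<4](U) → 2
  R → 5
  γ[g; SUM(h)→b](R) → 5
  ρ[d/b](γ[g; SUM(h)→b](R)) → 5
  (σ[f<4](U) ⋈[f=g] ρ[d/b](γ[g; SUM(h)→b](R))) → 1
  σ[d<=8]((σ[f<4](U) ⋈[f=g] ρ[d/b](γ[g; SUM(h)→b](R)))) → 1

== RESULT ==
f | b | g | d
2 | 7 | 2 | 2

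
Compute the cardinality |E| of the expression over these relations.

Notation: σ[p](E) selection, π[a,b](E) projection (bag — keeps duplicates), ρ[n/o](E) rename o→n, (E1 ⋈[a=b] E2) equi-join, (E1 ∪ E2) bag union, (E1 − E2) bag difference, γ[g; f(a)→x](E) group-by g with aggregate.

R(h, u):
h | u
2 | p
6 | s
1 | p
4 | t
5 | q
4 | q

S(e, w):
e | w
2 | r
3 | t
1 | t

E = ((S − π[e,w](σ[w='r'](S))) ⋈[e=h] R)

Row counts bottom-up:
  S → 3
  S → 3
  σ[w='r'](S) → 1
  π[e,w](σ[w='r'](S)) → 1
  (S − π[e,w](σ[w='r'](S))) → 2
  R → 6
  ((S − π[e,w](σ[w='r'](S))) ⋈[e=h] R) → 1

|E| = 1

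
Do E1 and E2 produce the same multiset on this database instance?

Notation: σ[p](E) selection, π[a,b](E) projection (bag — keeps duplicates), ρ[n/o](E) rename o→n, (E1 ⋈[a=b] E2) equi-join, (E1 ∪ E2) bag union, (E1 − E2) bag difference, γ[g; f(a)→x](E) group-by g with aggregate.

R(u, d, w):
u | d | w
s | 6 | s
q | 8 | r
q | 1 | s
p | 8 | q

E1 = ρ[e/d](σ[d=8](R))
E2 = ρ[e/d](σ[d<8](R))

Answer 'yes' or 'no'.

E1 stepwise |·|:
  R → 4
  σ[d=8](R) → 2
  ρ[e/d](σ[d=8](R)) → 2
E2 stepwise |·|:
  R → 4
  σ[d<8](R) → 2
  ρ[e/d](σ[d<8](R)) → 2

E1 result:
u | e | w
p | 8 | q
q | 8 | r
E2 result:
u | e | w
q | 1 | s
s | 6 | s
Witness: ('q', 8, 'r') appears 1× in E1 but 0× in E2.

no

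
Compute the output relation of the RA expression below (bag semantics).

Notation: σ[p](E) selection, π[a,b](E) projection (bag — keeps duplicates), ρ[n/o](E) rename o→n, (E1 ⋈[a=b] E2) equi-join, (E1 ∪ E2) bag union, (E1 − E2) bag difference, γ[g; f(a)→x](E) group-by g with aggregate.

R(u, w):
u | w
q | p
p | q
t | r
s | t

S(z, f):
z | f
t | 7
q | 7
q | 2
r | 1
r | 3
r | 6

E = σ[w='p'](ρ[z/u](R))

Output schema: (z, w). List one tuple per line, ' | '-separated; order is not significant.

Subexpression sizes:
  R → 4
  ρ[z/u](R) → 4
  σ[w='p'](ρ[z/u](R)) → 1

== RESULT ==
z | w
q | p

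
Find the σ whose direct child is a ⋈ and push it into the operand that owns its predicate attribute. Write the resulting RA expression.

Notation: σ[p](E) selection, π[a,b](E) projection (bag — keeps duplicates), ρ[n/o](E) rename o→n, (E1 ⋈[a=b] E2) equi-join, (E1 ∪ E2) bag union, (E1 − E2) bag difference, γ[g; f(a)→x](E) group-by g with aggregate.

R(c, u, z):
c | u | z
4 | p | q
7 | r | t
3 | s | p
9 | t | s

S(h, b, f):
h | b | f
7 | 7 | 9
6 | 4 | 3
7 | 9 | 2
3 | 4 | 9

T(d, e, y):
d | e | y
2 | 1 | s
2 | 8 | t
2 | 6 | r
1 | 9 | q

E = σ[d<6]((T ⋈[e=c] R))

σ filters on d, owned by the left side.
E' = (σ[d<6](T) ⋈[e=c] R)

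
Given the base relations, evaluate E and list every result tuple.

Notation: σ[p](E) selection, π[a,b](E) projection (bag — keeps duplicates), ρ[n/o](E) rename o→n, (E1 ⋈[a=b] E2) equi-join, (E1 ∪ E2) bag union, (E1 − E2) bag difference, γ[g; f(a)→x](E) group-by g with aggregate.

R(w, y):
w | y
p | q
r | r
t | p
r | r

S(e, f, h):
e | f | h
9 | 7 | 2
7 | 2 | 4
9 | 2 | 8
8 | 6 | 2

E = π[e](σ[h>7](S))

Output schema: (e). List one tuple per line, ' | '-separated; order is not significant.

Stepwise |·|:
  S → 4
  σ[h>7](S) → 1
  π[e](σ[h>7](S)) → 1

== RESULT ==
e
9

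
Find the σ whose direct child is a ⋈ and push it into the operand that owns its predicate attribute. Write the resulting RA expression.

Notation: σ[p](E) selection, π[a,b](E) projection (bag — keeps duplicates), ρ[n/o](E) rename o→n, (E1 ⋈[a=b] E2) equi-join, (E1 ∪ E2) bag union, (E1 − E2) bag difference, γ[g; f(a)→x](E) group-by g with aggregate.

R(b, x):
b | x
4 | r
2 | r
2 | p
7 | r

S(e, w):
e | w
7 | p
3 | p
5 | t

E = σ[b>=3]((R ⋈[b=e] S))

σ filters on b, owned by the left side.
E' = (σ[b>=3](R) ⋈[b=e] S)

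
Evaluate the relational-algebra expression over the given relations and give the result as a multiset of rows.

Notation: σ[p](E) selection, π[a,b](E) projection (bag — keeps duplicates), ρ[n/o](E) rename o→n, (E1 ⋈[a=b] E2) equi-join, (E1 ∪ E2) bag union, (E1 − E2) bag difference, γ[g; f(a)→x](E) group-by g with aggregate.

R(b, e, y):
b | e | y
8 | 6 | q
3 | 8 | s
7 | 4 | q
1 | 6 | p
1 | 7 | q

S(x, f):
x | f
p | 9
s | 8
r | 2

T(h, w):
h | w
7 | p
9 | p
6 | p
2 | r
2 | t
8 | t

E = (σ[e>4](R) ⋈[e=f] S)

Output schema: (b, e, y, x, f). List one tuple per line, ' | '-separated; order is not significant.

Per-node cardinality:
  R → 5
  σ[e>4](R) → 4
  S → 3
  (σ[e>4](R) ⋈[e=f] S) → 1

== RESULT ==
b | e | y | x | f
3 | 8 | s | s | 8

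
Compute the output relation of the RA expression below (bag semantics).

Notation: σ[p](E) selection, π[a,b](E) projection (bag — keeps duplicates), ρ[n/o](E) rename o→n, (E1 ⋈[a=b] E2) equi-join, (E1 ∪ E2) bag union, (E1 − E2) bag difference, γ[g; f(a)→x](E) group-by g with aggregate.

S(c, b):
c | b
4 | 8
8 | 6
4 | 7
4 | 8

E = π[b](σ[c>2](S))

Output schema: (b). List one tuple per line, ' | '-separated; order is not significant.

Row counts bottom-up:
  S → 4
  σ[c>2](S) → 4
  π[b](σ[c>2](S)) → 4

== RESULT ==
b
6
7
8
8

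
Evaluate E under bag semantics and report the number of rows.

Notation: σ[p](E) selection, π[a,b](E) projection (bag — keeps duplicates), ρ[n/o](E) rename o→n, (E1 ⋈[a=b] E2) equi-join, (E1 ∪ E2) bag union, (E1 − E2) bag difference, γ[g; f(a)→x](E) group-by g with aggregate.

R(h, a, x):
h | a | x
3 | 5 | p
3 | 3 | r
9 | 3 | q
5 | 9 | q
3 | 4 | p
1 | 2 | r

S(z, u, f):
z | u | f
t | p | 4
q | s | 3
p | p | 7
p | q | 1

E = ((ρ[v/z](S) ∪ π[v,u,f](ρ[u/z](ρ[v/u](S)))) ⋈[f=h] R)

Row counts bottom-up:
  S → 4
  ρ[v/z](S) → 4
  S → 4
  ρ[v/u](S) → 4
  ρ[u/z](ρ[v/u](S)) → 4
  π[v,u,f](ρ[u/z](ρ[v/u](S))) → 4
  (ρ[v/z](S) ∪ π[v,u,f](ρ[u/z](ρ[v/u](S)))) → 8
  R → 6
  ((ρ[v/z](S) ∪ π[v,u,f](ρ[u/z](ρ[v/u](S)))) ⋈[f=h] R) → 8

|E| = 8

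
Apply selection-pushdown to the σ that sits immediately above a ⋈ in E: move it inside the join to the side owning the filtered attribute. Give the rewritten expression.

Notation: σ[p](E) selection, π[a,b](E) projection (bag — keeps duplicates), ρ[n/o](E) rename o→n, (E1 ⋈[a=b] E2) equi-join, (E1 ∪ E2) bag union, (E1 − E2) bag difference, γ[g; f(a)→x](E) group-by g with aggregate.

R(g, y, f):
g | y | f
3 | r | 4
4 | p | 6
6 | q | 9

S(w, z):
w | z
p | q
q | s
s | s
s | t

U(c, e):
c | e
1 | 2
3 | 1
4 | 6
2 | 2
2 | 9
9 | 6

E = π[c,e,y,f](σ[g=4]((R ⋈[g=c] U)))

σ filters on g, owned by the left side.
E' = π[c,e,y,f]((σ[g=4](R) ⋈[g=c] U))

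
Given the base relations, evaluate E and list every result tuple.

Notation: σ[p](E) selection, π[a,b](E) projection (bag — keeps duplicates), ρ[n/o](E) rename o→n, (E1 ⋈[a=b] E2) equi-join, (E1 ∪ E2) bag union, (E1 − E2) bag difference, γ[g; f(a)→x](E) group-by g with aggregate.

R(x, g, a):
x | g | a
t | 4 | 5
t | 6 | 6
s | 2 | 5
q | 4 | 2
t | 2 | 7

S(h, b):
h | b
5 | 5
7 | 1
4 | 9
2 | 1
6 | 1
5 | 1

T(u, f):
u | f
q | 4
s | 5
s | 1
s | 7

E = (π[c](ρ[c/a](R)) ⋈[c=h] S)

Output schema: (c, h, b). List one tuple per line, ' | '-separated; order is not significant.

Row counts bottom-up:
  R → 5
  ρ[c/a](R) → 5
  π[c](ρ[c/a](R)) → 5
  S → 6
  (π[c](ρ[c/a](R)) ⋈[c=h] S) → 7

== RESULT ==
c | h | b
2 | 2 | 1
5 | 5 | 1
5 | 5 | 1
5 | 5 | 5
5 | 5 | 5
6 | 6 | 1
7 | 7 | 1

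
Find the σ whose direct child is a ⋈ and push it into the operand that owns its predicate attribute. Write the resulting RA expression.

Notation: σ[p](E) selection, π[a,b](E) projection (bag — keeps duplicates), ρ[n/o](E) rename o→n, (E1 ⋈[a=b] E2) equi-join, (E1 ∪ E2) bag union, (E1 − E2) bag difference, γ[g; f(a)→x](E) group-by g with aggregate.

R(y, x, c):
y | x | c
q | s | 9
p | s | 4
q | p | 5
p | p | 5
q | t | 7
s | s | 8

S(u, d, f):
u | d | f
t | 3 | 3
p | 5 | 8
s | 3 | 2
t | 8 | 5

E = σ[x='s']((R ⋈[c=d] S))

σ filters on x, owned by the left side.
E' = (σ[x='s'](R) ⋈[c=d] S)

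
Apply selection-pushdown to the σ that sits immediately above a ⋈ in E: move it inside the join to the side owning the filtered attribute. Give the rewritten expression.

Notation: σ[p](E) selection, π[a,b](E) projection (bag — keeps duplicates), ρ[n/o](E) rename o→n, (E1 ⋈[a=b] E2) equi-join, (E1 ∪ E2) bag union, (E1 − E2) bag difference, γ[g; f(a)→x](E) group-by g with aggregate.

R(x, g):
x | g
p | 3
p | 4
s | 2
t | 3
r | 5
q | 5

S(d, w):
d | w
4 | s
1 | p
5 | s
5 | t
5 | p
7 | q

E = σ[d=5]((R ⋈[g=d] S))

σ filters on d, owned by the right side.
E' = (R ⋈[g=d] σ[d=5](S))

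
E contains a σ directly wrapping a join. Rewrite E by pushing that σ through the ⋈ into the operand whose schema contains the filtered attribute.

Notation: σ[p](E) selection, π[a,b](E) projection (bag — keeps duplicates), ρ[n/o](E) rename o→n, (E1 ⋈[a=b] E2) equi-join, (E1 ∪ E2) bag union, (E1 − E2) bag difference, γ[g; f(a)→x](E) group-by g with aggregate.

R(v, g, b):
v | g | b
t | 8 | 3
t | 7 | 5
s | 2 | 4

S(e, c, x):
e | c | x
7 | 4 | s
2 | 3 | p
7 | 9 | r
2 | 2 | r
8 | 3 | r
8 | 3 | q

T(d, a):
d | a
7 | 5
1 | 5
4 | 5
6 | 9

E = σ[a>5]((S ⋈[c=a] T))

σ filters on a, owned by the right side.
E' = (S ⋈[c=a] σ[a>5](T))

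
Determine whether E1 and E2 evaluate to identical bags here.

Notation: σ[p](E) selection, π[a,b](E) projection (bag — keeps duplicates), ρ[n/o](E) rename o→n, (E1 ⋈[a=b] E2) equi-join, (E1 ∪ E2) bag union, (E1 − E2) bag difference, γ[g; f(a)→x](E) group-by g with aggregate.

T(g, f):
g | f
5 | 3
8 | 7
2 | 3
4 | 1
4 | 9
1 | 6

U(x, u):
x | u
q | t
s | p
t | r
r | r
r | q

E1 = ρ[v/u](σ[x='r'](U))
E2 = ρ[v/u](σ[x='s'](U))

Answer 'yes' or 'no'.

E1 per-node cardinality:
  U → 5
  σ[x='r'](U) → 2
  ρ[v/u](σ[x='r'](U)) → 2
E2 per-node cardinality:
  U → 5
  σ[x='s'](U) → 1
  ρ[v/u](σ[x='s'](U)) → 1

E1 result:
x | v
r | q
r | r
E2 result:
x | v
s | p
Witness: ('r', 'q') appears 1× in E1 but 0× in E2.

no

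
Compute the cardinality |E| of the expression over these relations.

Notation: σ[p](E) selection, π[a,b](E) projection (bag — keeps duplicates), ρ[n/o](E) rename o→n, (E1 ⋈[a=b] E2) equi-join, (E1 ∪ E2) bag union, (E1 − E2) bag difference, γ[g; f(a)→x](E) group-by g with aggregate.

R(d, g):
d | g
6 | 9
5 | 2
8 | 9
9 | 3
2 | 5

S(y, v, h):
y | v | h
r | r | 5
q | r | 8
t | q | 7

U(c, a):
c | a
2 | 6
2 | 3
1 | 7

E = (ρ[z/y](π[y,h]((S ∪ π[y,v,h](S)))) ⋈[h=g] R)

Subexpression sizes:
  S → 3
  S → 3
  π[y,v,h](S) → 3
  (S ∪ π[y,v,h](S)) → 6
  π[y,h]((S ∪ π[y,v,h](S))) → 6
  ρ[z/y](π[y,h]((S ∪ π[y,v,h](S)))) → 6
  R → 5
  (ρ[z/y](π[y,h]((S ∪ π[y,v,h](S)))) ⋈[h=g] R) → 2

|E| = 2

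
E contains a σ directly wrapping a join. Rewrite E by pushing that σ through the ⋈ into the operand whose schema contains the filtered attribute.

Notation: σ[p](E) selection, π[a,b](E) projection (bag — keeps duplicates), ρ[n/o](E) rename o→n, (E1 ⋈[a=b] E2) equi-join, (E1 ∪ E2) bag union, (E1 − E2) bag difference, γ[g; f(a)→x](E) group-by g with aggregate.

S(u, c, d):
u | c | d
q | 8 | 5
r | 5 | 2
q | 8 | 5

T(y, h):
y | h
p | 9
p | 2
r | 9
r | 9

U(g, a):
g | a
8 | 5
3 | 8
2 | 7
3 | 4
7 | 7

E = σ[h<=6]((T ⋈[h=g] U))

σ filters on h, owned by the left side.
E' = (σ[h<=6](T) ⋈[h=g] U)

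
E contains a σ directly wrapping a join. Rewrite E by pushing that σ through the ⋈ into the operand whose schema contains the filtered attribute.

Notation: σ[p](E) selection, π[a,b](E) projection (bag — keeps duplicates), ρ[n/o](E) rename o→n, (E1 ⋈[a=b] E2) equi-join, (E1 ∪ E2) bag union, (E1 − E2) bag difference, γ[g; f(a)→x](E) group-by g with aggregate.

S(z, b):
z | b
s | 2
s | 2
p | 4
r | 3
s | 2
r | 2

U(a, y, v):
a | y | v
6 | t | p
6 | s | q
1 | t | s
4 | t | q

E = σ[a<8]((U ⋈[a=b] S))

σ filters on a, owned by the left side.
E' = (σ[a<8](U) ⋈[a=b] S)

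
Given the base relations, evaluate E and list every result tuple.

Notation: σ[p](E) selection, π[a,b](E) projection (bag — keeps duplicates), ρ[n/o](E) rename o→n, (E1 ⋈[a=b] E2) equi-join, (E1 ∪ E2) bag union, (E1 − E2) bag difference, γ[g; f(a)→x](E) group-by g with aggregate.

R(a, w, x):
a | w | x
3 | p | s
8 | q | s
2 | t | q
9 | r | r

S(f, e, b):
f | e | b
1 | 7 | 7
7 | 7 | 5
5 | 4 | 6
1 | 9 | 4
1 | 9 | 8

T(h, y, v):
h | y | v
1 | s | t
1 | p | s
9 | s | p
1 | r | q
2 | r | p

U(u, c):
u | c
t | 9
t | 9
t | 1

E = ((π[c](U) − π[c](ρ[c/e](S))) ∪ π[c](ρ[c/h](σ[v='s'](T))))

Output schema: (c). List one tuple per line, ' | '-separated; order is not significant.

Per-node cardinality:
  U → 3
  π[c](U) → 3
  S → 5
  ρ[c/e](S) → 5
  π[c](ρ[c/e](S)) → 5
  (π[c](U) − π[c](ρ[c/e](S))) → 1
  T → 5
  σ[v='s'](T) → 1
  ρ[c/h](σ[v='s'](T)) → 1
  π[c](ρ[c/h](σ[v='s'](T))) → 1
  ((π[c](U) − π[c](ρ[c/e](S))) ∪ π[c](ρ[c/h](σ[v='s'](T)))) → 2

== RESULT ==
c
1
1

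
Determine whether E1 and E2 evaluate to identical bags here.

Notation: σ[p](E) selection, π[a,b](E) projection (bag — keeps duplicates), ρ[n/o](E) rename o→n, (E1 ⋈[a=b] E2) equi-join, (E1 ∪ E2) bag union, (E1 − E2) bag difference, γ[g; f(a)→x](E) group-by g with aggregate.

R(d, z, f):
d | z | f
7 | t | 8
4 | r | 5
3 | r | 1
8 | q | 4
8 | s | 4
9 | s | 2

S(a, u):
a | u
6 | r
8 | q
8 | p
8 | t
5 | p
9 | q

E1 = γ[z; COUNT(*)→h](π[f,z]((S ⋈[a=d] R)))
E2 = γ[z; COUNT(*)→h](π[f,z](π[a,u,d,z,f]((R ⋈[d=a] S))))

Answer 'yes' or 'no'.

E1 row counts bottom-up:
  S → 6
  R → 6
  (S ⋈[a=d] R) → 7
  π[f,z]((S ⋈[a=d] R)) → 7
  γ[z; COUNT(*)→h](π[f,z]((S ⋈[a=d] R))) → 2
E2 row counts bottom-up:
  R → 6
  S → 6
  (R ⋈[d=a] S) → 7
  π[a,u,d,z,f]((R ⋈[d=a] S)) → 7
  π[f,z](π[a,u,d,z,f]((R ⋈[d=a] S))) → 7
  γ[z; COUNT(*)→h](π[f,z](π[a,u,d,z,f]((R ⋈[d=a] S)))) → 2

E1 and E2 produce the same multiset:
z | h
q | 3
s | 4

yes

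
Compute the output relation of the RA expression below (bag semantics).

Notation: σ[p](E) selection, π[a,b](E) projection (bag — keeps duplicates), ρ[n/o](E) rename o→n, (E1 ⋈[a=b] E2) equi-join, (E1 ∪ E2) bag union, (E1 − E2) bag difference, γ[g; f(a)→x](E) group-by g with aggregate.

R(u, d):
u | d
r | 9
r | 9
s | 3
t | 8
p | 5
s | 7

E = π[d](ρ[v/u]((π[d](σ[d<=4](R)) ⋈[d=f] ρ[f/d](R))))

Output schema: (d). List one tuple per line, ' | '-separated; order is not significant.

Stepwise |·|:
  R → 6
  σ[d<=4](R) → 1
  π[d](σ[d<=4](R)) → 1
  R → 6
  ρ[f/d](R) → 6
  (π[d](σ[d<=4](R)) ⋈[d=f] ρ[f/d](R)) → 1
  ρ[v/u]((π[d](σ[d<=4](R)) ⋈[d=f] ρ[f/d](R))) → 1
  π[d](ρ[v/u]((π[d](σ[d<=4](R)) ⋈[d=f] ρ[f/d](R)))) → 1

== RESULT ==
d
3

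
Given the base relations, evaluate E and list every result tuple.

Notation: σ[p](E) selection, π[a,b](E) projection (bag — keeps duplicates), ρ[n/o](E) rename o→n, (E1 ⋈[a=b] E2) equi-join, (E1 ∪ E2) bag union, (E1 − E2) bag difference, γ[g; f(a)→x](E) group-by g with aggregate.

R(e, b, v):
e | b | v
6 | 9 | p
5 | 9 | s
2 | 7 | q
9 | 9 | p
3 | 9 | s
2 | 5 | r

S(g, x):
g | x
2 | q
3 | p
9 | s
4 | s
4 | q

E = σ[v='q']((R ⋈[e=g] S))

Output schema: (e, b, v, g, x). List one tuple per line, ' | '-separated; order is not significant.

Per-node cardinality:
  R → 6
  S → 5
  (R ⋈[e=g] S) → 4
  σ[v='q']((R ⋈[e=g] S)) → 1

== RESULT ==
e | b | v | g | x
2 | 7 | q | 2 | q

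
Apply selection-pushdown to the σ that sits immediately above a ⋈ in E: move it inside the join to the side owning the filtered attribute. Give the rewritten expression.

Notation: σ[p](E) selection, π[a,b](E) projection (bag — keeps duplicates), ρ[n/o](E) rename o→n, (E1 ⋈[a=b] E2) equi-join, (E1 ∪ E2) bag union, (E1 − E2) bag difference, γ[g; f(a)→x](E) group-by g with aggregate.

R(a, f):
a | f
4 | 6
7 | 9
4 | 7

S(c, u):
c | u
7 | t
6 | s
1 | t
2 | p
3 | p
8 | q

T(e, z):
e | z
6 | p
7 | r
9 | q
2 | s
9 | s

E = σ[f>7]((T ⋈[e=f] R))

σ filters on f, owned by the right side.
E' = (T ⋈[e=f] σ[f>7](R))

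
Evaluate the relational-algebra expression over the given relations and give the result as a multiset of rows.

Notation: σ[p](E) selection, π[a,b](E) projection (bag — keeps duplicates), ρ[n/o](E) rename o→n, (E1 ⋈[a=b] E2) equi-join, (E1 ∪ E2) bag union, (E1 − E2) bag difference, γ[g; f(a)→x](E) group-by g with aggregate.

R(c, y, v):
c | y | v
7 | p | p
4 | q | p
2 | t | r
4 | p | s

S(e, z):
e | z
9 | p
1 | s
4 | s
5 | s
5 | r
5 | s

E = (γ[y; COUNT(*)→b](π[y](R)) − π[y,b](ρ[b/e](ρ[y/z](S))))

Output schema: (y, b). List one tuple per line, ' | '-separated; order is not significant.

Subexpression sizes:
  R → 4
  π[y](R) → 4
  γ[y; COUNT(*)→b](π[y](R)) → 3
  S → 6
  ρ[y/z](S) → 6
  ρ[b/e](ρ[y/z](S)) → 6
  π[y,b](ρ[b/e](ρ[y/z](S))) → 6
  (γ[y; COUNT(*)→b](π[y](R)) − π[y,b](ρ[b/e](ρ[y/z](S)))) → 3

== RESULT ==
y | b
p | 2
q | 1
t | 1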